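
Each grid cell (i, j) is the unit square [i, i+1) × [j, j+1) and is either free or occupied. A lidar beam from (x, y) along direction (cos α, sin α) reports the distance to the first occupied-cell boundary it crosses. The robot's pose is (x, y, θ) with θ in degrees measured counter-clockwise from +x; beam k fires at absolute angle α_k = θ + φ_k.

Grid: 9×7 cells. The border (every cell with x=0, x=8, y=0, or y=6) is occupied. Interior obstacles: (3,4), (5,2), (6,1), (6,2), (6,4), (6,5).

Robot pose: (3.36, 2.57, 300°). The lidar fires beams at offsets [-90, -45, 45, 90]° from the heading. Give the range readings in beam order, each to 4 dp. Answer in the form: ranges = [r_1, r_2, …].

ranges = [2.7251, 1.6254, 1.6979, 3.0484]

beam 1: φ=-90°, α=210°
  dir = (cos 210°, sin 210°) = (-0.8660, -0.5000); from cell (3,2)
  next x-line at t=0.4157, next y-line at t=1.1400; Δt_x=1.1547, Δt_y=2.0000
    x: enter (2,2) at t=0.4157
    y: enter (2,1) at t=1.1400
    x: enter (1,1) at t=1.5704
    x: enter (0,1) at t=2.7251 ← occupied
  → r_1 = 2.7251
beam 2: φ=-45°, α=255°
  dir = (cos 255°, sin 255°) = (-0.2588, -0.9659); from cell (3,2)
  next x-line at t=1.3909, next y-line at t=0.5901; Δt_x=3.8637, Δt_y=1.0353
    y: enter (3,1) at t=0.5901
    x: enter (2,1) at t=1.3909
    y: enter (2,0) at t=1.6254 ← occupied
  → r_2 = 1.6254
beam 3: φ=45°, α=345°
  dir = (cos 345°, sin 345°) = (0.9659, -0.2588); from cell (3,2)
  next x-line at t=0.6626, next y-line at t=2.2023; Δt_x=1.0353, Δt_y=3.8637
    x: enter (4,2) at t=0.6626
    x: enter (5,2) at t=1.6979 ← occupied
  → r_3 = 1.6979
beam 4: φ=90°, α=30°
  dir = (cos 30°, sin 30°) = (0.8660, 0.5000); from cell (3,2)
  next x-line at t=0.7390, next y-line at t=0.8600; Δt_x=1.1547, Δt_y=2.0000
    x: enter (4,2) at t=0.7390
    y: enter (4,3) at t=0.8600
    x: enter (5,3) at t=1.8937
    y: enter (5,4) at t=2.8600
    x: enter (6,4) at t=3.0484 ← occupied
  → r_4 = 3.0484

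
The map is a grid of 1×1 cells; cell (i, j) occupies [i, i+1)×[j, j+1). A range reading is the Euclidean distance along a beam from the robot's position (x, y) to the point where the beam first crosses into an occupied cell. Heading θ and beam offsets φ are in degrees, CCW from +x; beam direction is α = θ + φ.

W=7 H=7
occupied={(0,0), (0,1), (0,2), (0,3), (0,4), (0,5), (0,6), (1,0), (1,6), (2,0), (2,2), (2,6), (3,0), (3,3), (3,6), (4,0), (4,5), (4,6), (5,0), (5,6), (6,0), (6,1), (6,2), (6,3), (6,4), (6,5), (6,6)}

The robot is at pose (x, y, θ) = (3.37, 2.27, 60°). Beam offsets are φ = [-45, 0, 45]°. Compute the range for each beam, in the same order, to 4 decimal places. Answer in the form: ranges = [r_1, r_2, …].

beam 1: φ=-45°, α=15°
  direction (0.9659, 0.2588); cell (3,2); t to first gridline: x 0.6522, y 2.8205 (then +1.0353 / +3.8637)
    (4,2) via x @ 0.6522
    (5,2) via x @ 1.6875
    (6,2) via x @ 2.7228  # hit
  → r_1 = 2.7228
beam 2: φ=0°, α=60°
  direction (0.5000, 0.8660); cell (3,2); t to first gridline: x 1.2600, y 0.8429 (then +2.0000 / +1.1547)
    (3,3) via y @ 0.8429  # hit
  → r_2 = 0.8429
beam 3: φ=45°, α=105°
  direction (-0.2588, 0.9659); cell (3,2); t to first gridline: x 1.4296, y 0.7558 (then +3.8637 / +1.0353)
    (3,3) via y @ 0.7558  # hit
  → r_3 = 0.7558

ranges = [2.7228, 0.8429, 0.7558]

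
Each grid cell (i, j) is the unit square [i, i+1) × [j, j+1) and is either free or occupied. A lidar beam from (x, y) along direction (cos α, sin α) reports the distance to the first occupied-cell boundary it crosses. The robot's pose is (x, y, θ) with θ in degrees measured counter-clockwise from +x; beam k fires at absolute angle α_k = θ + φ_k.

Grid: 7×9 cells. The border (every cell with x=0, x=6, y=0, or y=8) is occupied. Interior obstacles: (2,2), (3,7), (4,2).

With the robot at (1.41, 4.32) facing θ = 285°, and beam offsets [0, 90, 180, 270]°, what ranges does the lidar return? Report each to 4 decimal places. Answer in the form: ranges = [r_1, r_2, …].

beam 1: φ=0°, α=285°
  cosα=0.2588 sinα=-0.9659 | (1,4) | tMaxX 2.2796 tMaxY 0.3313 | tΔX 3.8637 tΔY 1.0353
    t=0.3313 [y] (1,3)
    t=1.3666 [y] (1,2)
    t=2.2796 [x] (2,2) — stop
  → r_1 = 2.2796
beam 2: φ=90°, α=15°
  cosα=0.9659 sinα=0.2588 | (1,4) | tMaxX 0.6108 tMaxY 2.6273 | tΔX 1.0353 tΔY 3.8637
    t=0.6108 [x] (2,4)
    t=1.6461 [x] (3,4)
    t=2.6273 [y] (3,5)
    t=2.6814 [x] (4,5)
    t=3.7166 [x] (5,5)
    t=4.7519 [x] (6,5) — stop
  → r_2 = 4.7519
beam 3: φ=180°, α=105°
  cosα=-0.2588 sinα=0.9659 | (1,4) | tMaxX 1.5841 tMaxY 0.7040 | tΔX 3.8637 tΔY 1.0353
    t=0.7040 [y] (1,5)
    t=1.5841 [x] (0,5) — stop
  → r_3 = 1.5841
beam 4: φ=270°, α=195°
  cosα=-0.9659 sinα=-0.2588 | (1,4) | tMaxX 0.4245 tMaxY 1.2364 | tΔX 1.0353 tΔY 3.8637
    t=0.4245 [x] (0,4) — stop
  → r_4 = 0.4245

ranges = [2.2796, 4.7519, 1.5841, 0.4245]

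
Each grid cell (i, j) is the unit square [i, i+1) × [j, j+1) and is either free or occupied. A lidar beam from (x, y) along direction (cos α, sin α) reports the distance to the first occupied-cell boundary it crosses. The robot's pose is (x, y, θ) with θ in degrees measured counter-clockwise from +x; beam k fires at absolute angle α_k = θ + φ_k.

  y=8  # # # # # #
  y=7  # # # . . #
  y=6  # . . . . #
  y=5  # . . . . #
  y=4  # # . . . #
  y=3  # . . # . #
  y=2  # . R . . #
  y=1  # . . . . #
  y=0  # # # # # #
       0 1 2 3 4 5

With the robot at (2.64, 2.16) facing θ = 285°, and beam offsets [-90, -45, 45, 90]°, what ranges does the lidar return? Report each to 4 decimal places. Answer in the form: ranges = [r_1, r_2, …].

beam 1: φ=-90°, α=195°
  direction (-0.9659, -0.2588); cell (2,2); t to first gridline: x 0.6626, y 0.6182 (then +1.0353 / +3.8637)
    (2,1) via y @ 0.6182
    (1,1) via x @ 0.6626
    (0,1) via x @ 1.6979  # hit
  → r_1 = 1.6979
beam 2: φ=-45°, α=240°
  direction (-0.5000, -0.8660); cell (2,2); t to first gridline: x 1.2800, y 0.1848 (then +2.0000 / +1.1547)
    (2,1) via y @ 0.1848
    (1,1) via x @ 1.2800
    (1,0) via y @ 1.3395  # hit
  → r_2 = 1.3395
beam 3: φ=45°, α=330°
  direction (0.8660, -0.5000); cell (2,2); t to first gridline: x 0.4157, y 0.3200 (then +1.1547 / +2.0000)
    (2,1) via y @ 0.3200
    (3,1) via x @ 0.4157
    (4,1) via x @ 1.5704
    (4,0) via y @ 2.3200  # hit
  → r_3 = 2.3200
beam 4: φ=90°, α=15°
  direction (0.9659, 0.2588); cell (2,2); t to first gridline: x 0.3727, y 3.2455 (then +1.0353 / +3.8637)
    (3,2) via x @ 0.3727
    (4,2) via x @ 1.4080
    (5,2) via x @ 2.4433  # hit
  → r_4 = 2.4433

ranges = [1.6979, 1.3395, 2.3200, 2.4433]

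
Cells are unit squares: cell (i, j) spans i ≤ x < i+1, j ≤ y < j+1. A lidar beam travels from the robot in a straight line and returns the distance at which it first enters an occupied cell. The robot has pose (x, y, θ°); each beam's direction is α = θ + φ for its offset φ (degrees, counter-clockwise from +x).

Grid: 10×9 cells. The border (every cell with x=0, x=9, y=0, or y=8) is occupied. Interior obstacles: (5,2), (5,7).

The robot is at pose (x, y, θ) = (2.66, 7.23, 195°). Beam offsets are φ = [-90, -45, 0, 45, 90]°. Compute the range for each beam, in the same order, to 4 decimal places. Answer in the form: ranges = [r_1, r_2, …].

ranges = [0.7972, 1.5400, 1.7186, 3.3200, 6.4498]

beam 1: φ=-90°, α=105°
  d=(-0.2588,0.9659)  start (2,7)  tX=2.5500 tY=0.7972  stride 1/|dx|=3.8637 1/|dy|=1.0353
    cross y-line → (2,8), t=0.7972 (wall)
  → r_1 = 0.7972
beam 2: φ=-45°, α=150°
  d=(-0.8660,0.5000)  start (2,7)  tX=0.7621 tY=1.5400  stride 1/|dx|=1.1547 1/|dy|=2.0000
    cross x-line → (1,7), t=0.7621
    cross y-line → (1,8), t=1.5400 (wall)
  → r_2 = 1.5400
beam 3: φ=0°, α=195°
  d=(-0.9659,-0.2588)  start (2,7)  tX=0.6833 tY=0.8887  stride 1/|dx|=1.0353 1/|dy|=3.8637
    cross x-line → (1,7), t=0.6833
    cross y-line → (1,6), t=0.8887
    cross x-line → (0,6), t=1.7186 (wall)
  → r_3 = 1.7186
beam 4: φ=45°, α=240°
  d=(-0.5000,-0.8660)  start (2,7)  tX=1.3200 tY=0.2656  stride 1/|dx|=2.0000 1/|dy|=1.1547
    cross y-line → (2,6), t=0.2656
    cross x-line → (1,6), t=1.3200
    cross y-line → (1,5), t=1.4203
    cross y-line → (1,4), t=2.5750
    cross x-line → (0,4), t=3.3200 (wall)
  → r_4 = 3.3200
beam 5: φ=90°, α=285°
  d=(0.2588,-0.9659)  start (2,7)  tX=1.3137 tY=0.2381  stride 1/|dx|=3.8637 1/|dy|=1.0353
    cross y-line → (2,6), t=0.2381
    cross y-line → (2,5), t=1.2734
    cross x-line → (3,5), t=1.3137
    cross y-line → (3,4), t=2.3087
    cross y-line → (3,3), t=3.3439
    cross y-line → (3,2), t=4.3792
    cross x-line → (4,2), t=5.1774
    cross y-line → (4,1), t=5.4145
    cross y-line → (4,0), t=6.4498 (wall)
  → r_5 = 6.4498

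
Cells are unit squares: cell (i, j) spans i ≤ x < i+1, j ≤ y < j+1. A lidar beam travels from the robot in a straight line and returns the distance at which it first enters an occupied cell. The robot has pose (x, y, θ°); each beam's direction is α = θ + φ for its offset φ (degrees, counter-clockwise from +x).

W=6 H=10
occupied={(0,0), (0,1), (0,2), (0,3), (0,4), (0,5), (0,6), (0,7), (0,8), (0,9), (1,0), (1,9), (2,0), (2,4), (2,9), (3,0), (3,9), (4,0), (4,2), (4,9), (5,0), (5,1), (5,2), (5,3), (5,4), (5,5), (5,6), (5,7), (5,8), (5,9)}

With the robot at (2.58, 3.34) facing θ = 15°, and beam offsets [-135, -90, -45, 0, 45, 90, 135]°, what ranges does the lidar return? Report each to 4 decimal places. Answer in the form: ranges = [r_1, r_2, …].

ranges = [2.7020, 2.4225, 1.6397, 2.5054, 0.7621, 0.6833, 1.8244]

beam 1: φ=-135°, α=240°
  cosα=-0.5000 sinα=-0.8660 | (2,3) | tMaxX 1.1600 tMaxY 0.3926 | tΔX 2.0000 tΔY 1.1547
    t=0.3926 [y] (2,2)
    t=1.1600 [x] (1,2)
    t=1.5473 [y] (1,1)
    t=2.7020 [y] (1,0) — stop
  → r_1 = 2.7020
beam 2: φ=-90°, α=285°
  cosα=0.2588 sinα=-0.9659 | (2,3) | tMaxX 1.6228 tMaxY 0.3520 | tΔX 3.8637 tΔY 1.0353
    t=0.3520 [y] (2,2)
    t=1.3873 [y] (2,1)
    t=1.6228 [x] (3,1)
    t=2.4225 [y] (3,0) — stop
  → r_2 = 2.4225
beam 3: φ=-45°, α=330°
  cosα=0.8660 sinα=-0.5000 | (2,3) | tMaxX 0.4850 tMaxY 0.6800 | tΔX 1.1547 tΔY 2.0000
    t=0.4850 [x] (3,3)
    t=0.6800 [y] (3,2)
    t=1.6397 [x] (4,2) — stop
  → r_3 = 1.6397
beam 4: φ=0°, α=15°
  cosα=0.9659 sinα=0.2588 | (2,3) | tMaxX 0.4348 tMaxY 2.5500 | tΔX 1.0353 tΔY 3.8637
    t=0.4348 [x] (3,3)
    t=1.4701 [x] (4,3)
    t=2.5054 [x] (5,3) — stop
  → r_4 = 2.5054
beam 5: φ=45°, α=60°
  cosα=0.5000 sinα=0.8660 | (2,3) | tMaxX 0.8400 tMaxY 0.7621 | tΔX 2.0000 tΔY 1.1547
    t=0.7621 [y] (2,4) — stop
  → r_5 = 0.7621
beam 6: φ=90°, α=105°
  cosα=-0.2588 sinα=0.9659 | (2,3) | tMaxX 2.2409 tMaxY 0.6833 | tΔX 3.8637 tΔY 1.0353
    t=0.6833 [y] (2,4) — stop
  → r_6 = 0.6833
beam 7: φ=135°, α=150°
  cosα=-0.8660 sinα=0.5000 | (2,3) | tMaxX 0.6697 tMaxY 1.3200 | tΔX 1.1547 tΔY 2.0000
    t=0.6697 [x] (1,3)
    t=1.3200 [y] (1,4)
    t=1.8244 [x] (0,4) — stop
  → r_7 = 1.8244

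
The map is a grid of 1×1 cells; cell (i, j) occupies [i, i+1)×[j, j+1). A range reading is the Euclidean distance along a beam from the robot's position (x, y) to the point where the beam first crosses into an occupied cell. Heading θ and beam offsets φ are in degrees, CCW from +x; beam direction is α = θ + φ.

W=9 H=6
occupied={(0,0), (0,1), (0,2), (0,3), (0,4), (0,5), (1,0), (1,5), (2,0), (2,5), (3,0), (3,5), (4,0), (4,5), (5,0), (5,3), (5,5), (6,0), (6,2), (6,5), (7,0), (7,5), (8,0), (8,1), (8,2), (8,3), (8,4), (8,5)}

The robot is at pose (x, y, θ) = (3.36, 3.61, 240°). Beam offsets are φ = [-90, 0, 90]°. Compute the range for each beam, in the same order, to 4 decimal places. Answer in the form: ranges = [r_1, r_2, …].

beam 1: φ=-90°, α=150°
  cosα=-0.8660 sinα=0.5000 | (3,3) | tMaxX 0.4157 tMaxY 0.7800 | tΔX 1.1547 tΔY 2.0000
    t=0.4157 [x] (2,3)
    t=0.7800 [y] (2,4)
    t=1.5704 [x] (1,4)
    t=2.7251 [x] (0,4) — stop
  → r_1 = 2.7251
beam 2: φ=0°, α=240°
  cosα=-0.5000 sinα=-0.8660 | (3,3) | tMaxX 0.7200 tMaxY 0.7044 | tΔX 2.0000 tΔY 1.1547
    t=0.7044 [y] (3,2)
    t=0.7200 [x] (2,2)
    t=1.8591 [y] (2,1)
    t=2.7200 [x] (1,1)
    t=3.0138 [y] (1,0) — stop
  → r_2 = 3.0138
beam 3: φ=90°, α=330°
  cosα=0.8660 sinα=-0.5000 | (3,3) | tMaxX 0.7390 tMaxY 1.2200 | tΔX 1.1547 tΔY 2.0000
    t=0.7390 [x] (4,3)
    t=1.2200 [y] (4,2)
    t=1.8937 [x] (5,2)
    t=3.0484 [x] (6,2) — stop
  → r_3 = 3.0484

ranges = [2.7251, 3.0138, 3.0484]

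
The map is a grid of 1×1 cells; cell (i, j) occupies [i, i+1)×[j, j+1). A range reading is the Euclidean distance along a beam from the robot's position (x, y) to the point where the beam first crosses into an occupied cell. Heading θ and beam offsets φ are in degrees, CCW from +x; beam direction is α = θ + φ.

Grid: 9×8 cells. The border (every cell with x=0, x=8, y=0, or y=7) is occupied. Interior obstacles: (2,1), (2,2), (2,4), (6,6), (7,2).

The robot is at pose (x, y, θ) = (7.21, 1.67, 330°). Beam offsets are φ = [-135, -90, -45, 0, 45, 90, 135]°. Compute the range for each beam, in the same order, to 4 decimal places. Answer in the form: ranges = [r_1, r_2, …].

ranges = [2.5887, 0.7736, 0.6936, 0.9122, 0.8179, 0.3811, 0.3416]

beam 1: φ=-135°, α=195°
  d=(-0.9659,-0.2588)  start (7,1)  tX=0.2174 tY=2.5887  stride 1/|dx|=1.0353 1/|dy|=3.8637
    cross x-line → (6,1), t=0.2174
    cross x-line → (5,1), t=1.2527
    cross x-line → (4,1), t=2.2880
    cross y-line → (4,0), t=2.5887 (wall)
  → r_1 = 2.5887
beam 2: φ=-90°, α=240°
  d=(-0.5000,-0.8660)  start (7,1)  tX=0.4200 tY=0.7736  stride 1/|dx|=2.0000 1/|dy|=1.1547
    cross x-line → (6,1), t=0.4200
    cross y-line → (6,0), t=0.7736 (wall)
  → r_2 = 0.7736
beam 3: φ=-45°, α=285°
  d=(0.2588,-0.9659)  start (7,1)  tX=3.0523 tY=0.6936  stride 1/|dx|=3.8637 1/|dy|=1.0353
    cross y-line → (7,0), t=0.6936 (wall)
  → r_3 = 0.6936
beam 4: φ=0°, α=330°
  d=(0.8660,-0.5000)  start (7,1)  tX=0.9122 tY=1.3400  stride 1/|dx|=1.1547 1/|dy|=2.0000
    cross x-line → (8,1), t=0.9122 (wall)
  → r_4 = 0.9122
beam 5: φ=45°, α=15°
  d=(0.9659,0.2588)  start (7,1)  tX=0.8179 tY=1.2750  stride 1/|dx|=1.0353 1/|dy|=3.8637
    cross x-line → (8,1), t=0.8179 (wall)
  → r_5 = 0.8179
beam 6: φ=90°, α=60°
  d=(0.5000,0.8660)  start (7,1)  tX=1.5800 tY=0.3811  stride 1/|dx|=2.0000 1/|dy|=1.1547
    cross y-line → (7,2), t=0.3811 (wall)
  → r_6 = 0.3811
beam 7: φ=135°, α=105°
  d=(-0.2588,0.9659)  start (7,1)  tX=0.8114 tY=0.3416  stride 1/|dx|=3.8637 1/|dy|=1.0353
    cross y-line → (7,2), t=0.3416 (wall)
  → r_7 = 0.3416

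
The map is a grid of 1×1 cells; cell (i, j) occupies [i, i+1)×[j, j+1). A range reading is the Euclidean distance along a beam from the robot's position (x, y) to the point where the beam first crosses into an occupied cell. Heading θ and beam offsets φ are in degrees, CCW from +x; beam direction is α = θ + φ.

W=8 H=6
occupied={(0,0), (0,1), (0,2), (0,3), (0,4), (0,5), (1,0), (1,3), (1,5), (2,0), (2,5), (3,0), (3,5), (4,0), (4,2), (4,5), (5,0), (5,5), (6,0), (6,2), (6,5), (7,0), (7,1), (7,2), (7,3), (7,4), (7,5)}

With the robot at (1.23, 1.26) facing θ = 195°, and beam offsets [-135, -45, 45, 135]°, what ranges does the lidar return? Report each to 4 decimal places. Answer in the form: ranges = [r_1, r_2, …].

beam 1: φ=-135°, α=60°
  cosα=0.5000 sinα=0.8660 | (1,1) | tMaxX 1.5400 tMaxY 0.8545 | tΔX 2.0000 tΔY 1.1547
    t=0.8545 [y] (1,2)
    t=1.5400 [x] (2,2)
    t=2.0092 [y] (2,3)
    t=3.1639 [y] (2,4)
    t=3.5400 [x] (3,4)
    t=4.3186 [y] (3,5) — stop
  → r_1 = 4.3186
beam 2: φ=-45°, α=150°
  cosα=-0.8660 sinα=0.5000 | (1,1) | tMaxX 0.2656 tMaxY 1.4800 | tΔX 1.1547 tΔY 2.0000
    t=0.2656 [x] (0,1) — stop
  → r_2 = 0.2656
beam 3: φ=45°, α=240°
  cosα=-0.5000 sinα=-0.8660 | (1,1) | tMaxX 0.4600 tMaxY 0.3002 | tΔX 2.0000 tΔY 1.1547
    t=0.3002 [y] (1,0) — stop
  → r_3 = 0.3002
beam 4: φ=135°, α=330°
  cosα=0.8660 sinα=-0.5000 | (1,1) | tMaxX 0.8891 tMaxY 0.5200 | tΔX 1.1547 tΔY 2.0000
    t=0.5200 [y] (1,0) — stop
  → r_4 = 0.5200

ranges = [4.3186, 0.2656, 0.3002, 0.5200]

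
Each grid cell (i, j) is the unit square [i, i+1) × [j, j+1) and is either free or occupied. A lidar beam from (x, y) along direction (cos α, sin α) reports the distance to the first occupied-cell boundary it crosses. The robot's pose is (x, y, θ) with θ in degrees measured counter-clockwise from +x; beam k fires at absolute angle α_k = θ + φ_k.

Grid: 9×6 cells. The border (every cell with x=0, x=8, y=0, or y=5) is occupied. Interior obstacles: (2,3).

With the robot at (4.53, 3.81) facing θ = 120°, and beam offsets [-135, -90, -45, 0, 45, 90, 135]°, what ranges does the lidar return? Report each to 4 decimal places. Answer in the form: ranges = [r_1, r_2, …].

beam 1: φ=-135°, α=345°
  dir = (cos 345°, sin 345°) = (0.9659, -0.2588); from cell (4,3)
  next x-line at t=0.4866, next y-line at t=3.1296; Δt_x=1.0353, Δt_y=3.8637
    x: enter (5,3) at t=0.4866
    x: enter (6,3) at t=1.5219
    x: enter (7,3) at t=2.5571
    y: enter (7,2) at t=3.1296
    x: enter (8,2) at t=3.5924 ← occupied
  → r_1 = 3.5924
beam 2: φ=-90°, α=30°
  dir = (cos 30°, sin 30°) = (0.8660, 0.5000); from cell (4,3)
  next x-line at t=0.5427, next y-line at t=0.3800; Δt_x=1.1547, Δt_y=2.0000
    y: enter (4,4) at t=0.3800
    x: enter (5,4) at t=0.5427
    x: enter (6,4) at t=1.6974
    y: enter (6,5) at t=2.3800 ← occupied
  → r_2 = 2.3800
beam 3: φ=-45°, α=75°
  dir = (cos 75°, sin 75°) = (0.2588, 0.9659); from cell (4,3)
  next x-line at t=1.8159, next y-line at t=0.1967; Δt_x=3.8637, Δt_y=1.0353
    y: enter (4,4) at t=0.1967
    y: enter (4,5) at t=1.2320 ← occupied
  → r_3 = 1.2320
beam 4: φ=0°, α=120°
  dir = (cos 120°, sin 120°) = (-0.5000, 0.8660); from cell (4,3)
  next x-line at t=1.0600, next y-line at t=0.2194; Δt_x=2.0000, Δt_y=1.1547
    y: enter (4,4) at t=0.2194
    x: enter (3,4) at t=1.0600
    y: enter (3,5) at t=1.3741 ← occupied
  → r_4 = 1.3741
beam 5: φ=45°, α=165°
  dir = (cos 165°, sin 165°) = (-0.9659, 0.2588); from cell (4,3)
  next x-line at t=0.5487, next y-line at t=0.7341; Δt_x=1.0353, Δt_y=3.8637
    x: enter (3,3) at t=0.5487
    y: enter (3,4) at t=0.7341
    x: enter (2,4) at t=1.5840
    x: enter (1,4) at t=2.6192
    x: enter (0,4) at t=3.6545 ← occupied
  → r_5 = 3.6545
beam 6: φ=90°, α=210°
  dir = (cos 210°, sin 210°) = (-0.8660, -0.5000); from cell (4,3)
  next x-line at t=0.6120, next y-line at t=1.6200; Δt_x=1.1547, Δt_y=2.0000
    x: enter (3,3) at t=0.6120
    y: enter (3,2) at t=1.6200
    x: enter (2,2) at t=1.7667
    x: enter (1,2) at t=2.9214
    y: enter (1,1) at t=3.6200
    x: enter (0,1) at t=4.0761 ← occupied
  → r_6 = 4.0761
beam 7: φ=135°, α=255°
  dir = (cos 255°, sin 255°) = (-0.2588, -0.9659); from cell (4,3)
  next x-line at t=2.0478, next y-line at t=0.8386; Δt_x=3.8637, Δt_y=1.0353
    y: enter (4,2) at t=0.8386
    y: enter (4,1) at t=1.8738
    x: enter (3,1) at t=2.0478
    y: enter (3,0) at t=2.9091 ← occupied
  → r_7 = 2.9091

ranges = [3.5924, 2.3800, 1.2320, 1.3741, 3.6545, 4.0761, 2.9091]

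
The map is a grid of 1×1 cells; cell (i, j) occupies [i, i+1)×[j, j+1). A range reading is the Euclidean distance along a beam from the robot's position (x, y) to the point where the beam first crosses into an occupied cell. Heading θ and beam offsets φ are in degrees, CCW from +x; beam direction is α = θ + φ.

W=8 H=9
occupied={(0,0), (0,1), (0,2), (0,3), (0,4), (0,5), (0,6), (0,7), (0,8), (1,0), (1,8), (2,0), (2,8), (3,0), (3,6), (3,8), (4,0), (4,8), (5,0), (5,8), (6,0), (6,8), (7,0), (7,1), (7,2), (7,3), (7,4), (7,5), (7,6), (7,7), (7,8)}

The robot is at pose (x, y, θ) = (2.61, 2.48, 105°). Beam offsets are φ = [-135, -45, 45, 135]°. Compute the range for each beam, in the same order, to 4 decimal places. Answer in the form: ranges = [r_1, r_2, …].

beam 1: φ=-135°, α=330°
  direction (0.8660, -0.5000); cell (2,2); t to first gridline: x 0.4503, y 0.9600 (then +1.1547 / +2.0000)
    (3,2) via x @ 0.4503
    (3,1) via y @ 0.9600
    (4,1) via x @ 1.6050
    (5,1) via x @ 2.7597
    (5,0) via y @ 2.9600  # hit
  → r_1 = 2.9600
beam 2: φ=-45°, α=60°
  direction (0.5000, 0.8660); cell (2,2); t to first gridline: x 0.7800, y 0.6004 (then +2.0000 / +1.1547)
    (2,3) via y @ 0.6004
    (3,3) via x @ 0.7800
    (3,4) via y @ 1.7551
    (4,4) via x @ 2.7800
    (4,5) via y @ 2.9098
    (4,6) via y @ 4.0645
    (5,6) via x @ 4.7800
    (5,7) via y @ 5.2192
    (5,8) via y @ 6.3739  # hit
  → r_2 = 6.3739
beam 3: φ=45°, α=150°
  direction (-0.8660, 0.5000); cell (2,2); t to first gridline: x 0.7044, y 1.0400 (then +1.1547 / +2.0000)
    (1,2) via x @ 0.7044
    (1,3) via y @ 1.0400
    (0,3) via x @ 1.8591  # hit
  → r_3 = 1.8591
beam 4: φ=135°, α=240°
  direction (-0.5000, -0.8660); cell (2,2); t to first gridline: x 1.2200, y 0.5543 (then +2.0000 / +1.1547)
    (2,1) via y @ 0.5543
    (1,1) via x @ 1.2200
    (1,0) via y @ 1.7090  # hit
  → r_4 = 1.7090

ranges = [2.9600, 6.3739, 1.8591, 1.7090]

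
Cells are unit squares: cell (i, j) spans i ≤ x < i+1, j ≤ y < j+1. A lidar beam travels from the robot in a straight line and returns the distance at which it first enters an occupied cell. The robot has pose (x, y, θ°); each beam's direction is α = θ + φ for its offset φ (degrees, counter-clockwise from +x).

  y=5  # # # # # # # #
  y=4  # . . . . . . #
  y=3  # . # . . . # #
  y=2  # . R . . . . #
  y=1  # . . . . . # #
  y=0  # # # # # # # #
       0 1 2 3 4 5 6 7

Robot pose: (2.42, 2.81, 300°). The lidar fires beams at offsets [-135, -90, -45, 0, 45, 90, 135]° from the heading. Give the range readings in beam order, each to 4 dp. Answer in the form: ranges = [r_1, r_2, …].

ranges = [1.4701, 1.6397, 1.8738, 2.0900, 3.7063, 0.3800, 0.1967]

beam 1: φ=-135°, α=165°
  dir = (cos 165°, sin 165°) = (-0.9659, 0.2588); from cell (2,2)
  next x-line at t=0.4348, next y-line at t=0.7341; Δt_x=1.0353, Δt_y=3.8637
    x: enter (1,2) at t=0.4348
    y: enter (1,3) at t=0.7341
    x: enter (0,3) at t=1.4701 ← occupied
  → r_1 = 1.4701
beam 2: φ=-90°, α=210°
  dir = (cos 210°, sin 210°) = (-0.8660, -0.5000); from cell (2,2)
  next x-line at t=0.4850, next y-line at t=1.6200; Δt_x=1.1547, Δt_y=2.0000
    x: enter (1,2) at t=0.4850
    y: enter (1,1) at t=1.6200
    x: enter (0,1) at t=1.6397 ← occupied
  → r_2 = 1.6397
beam 3: φ=-45°, α=255°
  dir = (cos 255°, sin 255°) = (-0.2588, -0.9659); from cell (2,2)
  next x-line at t=1.6228, next y-line at t=0.8386; Δt_x=3.8637, Δt_y=1.0353
    y: enter (2,1) at t=0.8386
    x: enter (1,1) at t=1.6228
    y: enter (1,0) at t=1.8738 ← occupied
  → r_3 = 1.8738
beam 4: φ=0°, α=300°
  dir = (cos 300°, sin 300°) = (0.5000, -0.8660); from cell (2,2)
  next x-line at t=1.1600, next y-line at t=0.9353; Δt_x=2.0000, Δt_y=1.1547
    y: enter (2,1) at t=0.9353
    x: enter (3,1) at t=1.1600
    y: enter (3,0) at t=2.0900 ← occupied
  → r_4 = 2.0900
beam 5: φ=45°, α=345°
  dir = (cos 345°, sin 345°) = (0.9659, -0.2588); from cell (2,2)
  next x-line at t=0.6005, next y-line at t=3.1296; Δt_x=1.0353, Δt_y=3.8637
    x: enter (3,2) at t=0.6005
    x: enter (4,2) at t=1.6357
    x: enter (5,2) at t=2.6710
    y: enter (5,1) at t=3.1296
    x: enter (6,1) at t=3.7063 ← occupied
  → r_5 = 3.7063
beam 6: φ=90°, α=30°
  dir = (cos 30°, sin 30°) = (0.8660, 0.5000); from cell (2,2)
  next x-line at t=0.6697, next y-line at t=0.3800; Δt_x=1.1547, Δt_y=2.0000
    y: enter (2,3) at t=0.3800 ← occupied
  → r_6 = 0.3800
beam 7: φ=135°, α=75°
  dir = (cos 75°, sin 75°) = (0.2588, 0.9659); from cell (2,2)
  next x-line at t=2.2409, next y-line at t=0.1967; Δt_x=3.8637, Δt_y=1.0353
    y: enter (2,3) at t=0.1967 ← occupied
  → r_7 = 0.1967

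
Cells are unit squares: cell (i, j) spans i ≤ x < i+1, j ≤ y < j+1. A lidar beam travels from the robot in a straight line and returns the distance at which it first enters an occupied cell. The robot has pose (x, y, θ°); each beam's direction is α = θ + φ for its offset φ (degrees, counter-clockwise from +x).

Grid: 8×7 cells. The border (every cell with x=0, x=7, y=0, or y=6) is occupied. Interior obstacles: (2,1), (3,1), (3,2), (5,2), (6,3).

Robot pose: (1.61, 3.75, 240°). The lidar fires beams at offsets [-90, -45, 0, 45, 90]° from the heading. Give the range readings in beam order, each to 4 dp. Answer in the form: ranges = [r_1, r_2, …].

ranges = [0.7044, 0.6315, 1.2200, 1.8117, 1.6050]

beam 1: φ=-90°, α=150°
  d=(-0.8660,0.5000)  start (1,3)  tX=0.7044 tY=0.5000  stride 1/|dx|=1.1547 1/|dy|=2.0000
    cross y-line → (1,4), t=0.5000
    cross x-line → (0,4), t=0.7044 (wall)
  → r_1 = 0.7044
beam 2: φ=-45°, α=195°
  d=(-0.9659,-0.2588)  start (1,3)  tX=0.6315 tY=2.8978  stride 1/|dx|=1.0353 1/|dy|=3.8637
    cross x-line → (0,3), t=0.6315 (wall)
  → r_2 = 0.6315
beam 3: φ=0°, α=240°
  d=(-0.5000,-0.8660)  start (1,3)  tX=1.2200 tY=0.8660  stride 1/|dx|=2.0000 1/|dy|=1.1547
    cross y-line → (1,2), t=0.8660
    cross x-line → (0,2), t=1.2200 (wall)
  → r_3 = 1.2200
beam 4: φ=45°, α=285°
  d=(0.2588,-0.9659)  start (1,3)  tX=1.5068 tY=0.7765  stride 1/|dx|=3.8637 1/|dy|=1.0353
    cross y-line → (1,2), t=0.7765
    cross x-line → (2,2), t=1.5068
    cross y-line → (2,1), t=1.8117 (wall)
  → r_4 = 1.8117
beam 5: φ=90°, α=330°
  d=(0.8660,-0.5000)  start (1,3)  tX=0.4503 tY=1.5000  stride 1/|dx|=1.1547 1/|dy|=2.0000
    cross x-line → (2,3), t=0.4503
    cross y-line → (2,2), t=1.5000
    cross x-line → (3,2), t=1.6050 (wall)
  → r_5 = 1.6050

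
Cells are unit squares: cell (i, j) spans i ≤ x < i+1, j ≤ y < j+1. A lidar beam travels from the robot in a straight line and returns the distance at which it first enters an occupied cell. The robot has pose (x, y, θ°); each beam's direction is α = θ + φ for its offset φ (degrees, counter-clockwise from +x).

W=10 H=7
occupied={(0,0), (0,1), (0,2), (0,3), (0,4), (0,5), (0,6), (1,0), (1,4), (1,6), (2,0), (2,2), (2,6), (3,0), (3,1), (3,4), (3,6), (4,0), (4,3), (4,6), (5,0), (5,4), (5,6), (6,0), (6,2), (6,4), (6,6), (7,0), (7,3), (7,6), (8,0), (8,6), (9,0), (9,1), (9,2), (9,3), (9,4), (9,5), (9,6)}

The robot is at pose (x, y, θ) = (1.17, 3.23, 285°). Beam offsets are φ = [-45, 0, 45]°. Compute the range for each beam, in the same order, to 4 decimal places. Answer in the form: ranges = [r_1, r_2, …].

ranges = [0.3400, 2.3087, 0.9584]

beam 1: φ=-45°, α=240°
  cosα=-0.5000 sinα=-0.8660 | (1,3) | tMaxX 0.3400 tMaxY 0.2656 | tΔX 2.0000 tΔY 1.1547
    t=0.2656 [y] (1,2)
    t=0.3400 [x] (0,2) — stop
  → r_1 = 0.3400
beam 2: φ=0°, α=285°
  cosα=0.2588 sinα=-0.9659 | (1,3) | tMaxX 3.2069 tMaxY 0.2381 | tΔX 3.8637 tΔY 1.0353
    t=0.2381 [y] (1,2)
    t=1.2734 [y] (1,1)
    t=2.3087 [y] (1,0) — stop
  → r_2 = 2.3087
beam 3: φ=45°, α=330°
  cosα=0.8660 sinα=-0.5000 | (1,3) | tMaxX 0.9584 tMaxY 0.4600 | tΔX 1.1547 tΔY 2.0000
    t=0.4600 [y] (1,2)
    t=0.9584 [x] (2,2) — stop
  → r_3 = 0.9584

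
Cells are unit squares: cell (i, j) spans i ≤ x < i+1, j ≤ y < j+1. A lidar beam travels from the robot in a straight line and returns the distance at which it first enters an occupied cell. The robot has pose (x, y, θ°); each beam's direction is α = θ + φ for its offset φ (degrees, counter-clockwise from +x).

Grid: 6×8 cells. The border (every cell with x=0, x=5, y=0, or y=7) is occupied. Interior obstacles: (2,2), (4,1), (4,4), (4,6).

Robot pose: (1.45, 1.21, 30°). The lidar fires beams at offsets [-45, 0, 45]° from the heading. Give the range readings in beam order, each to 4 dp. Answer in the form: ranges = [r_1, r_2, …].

ranges = [0.8114, 1.5800, 5.9942]

beam 1: φ=-45°, α=345°
  cosα=0.9659 sinα=-0.2588 | (1,1) | tMaxX 0.5694 tMaxY 0.8114 | tΔX 1.0353 tΔY 3.8637
    t=0.5694 [x] (2,1)
    t=0.8114 [y] (2,0) — stop
  → r_1 = 0.8114
beam 2: φ=0°, α=30°
  cosα=0.8660 sinα=0.5000 | (1,1) | tMaxX 0.6351 tMaxY 1.5800 | tΔX 1.1547 tΔY 2.0000
    t=0.6351 [x] (2,1)
    t=1.5800 [y] (2,2) — stop
  → r_2 = 1.5800
beam 3: φ=45°, α=75°
  cosα=0.2588 sinα=0.9659 | (1,1) | tMaxX 2.1250 tMaxY 0.8179 | tΔX 3.8637 tΔY 1.0353
    t=0.8179 [y] (1,2)
    t=1.8531 [y] (1,3)
    t=2.1250 [x] (2,3)
    t=2.8884 [y] (2,4)
    t=3.9237 [y] (2,5)
    t=4.9590 [y] (2,6)
    t=5.9887 [x] (3,6)
    t=5.9942 [y] (3,7) — stop
  → r_3 = 5.9942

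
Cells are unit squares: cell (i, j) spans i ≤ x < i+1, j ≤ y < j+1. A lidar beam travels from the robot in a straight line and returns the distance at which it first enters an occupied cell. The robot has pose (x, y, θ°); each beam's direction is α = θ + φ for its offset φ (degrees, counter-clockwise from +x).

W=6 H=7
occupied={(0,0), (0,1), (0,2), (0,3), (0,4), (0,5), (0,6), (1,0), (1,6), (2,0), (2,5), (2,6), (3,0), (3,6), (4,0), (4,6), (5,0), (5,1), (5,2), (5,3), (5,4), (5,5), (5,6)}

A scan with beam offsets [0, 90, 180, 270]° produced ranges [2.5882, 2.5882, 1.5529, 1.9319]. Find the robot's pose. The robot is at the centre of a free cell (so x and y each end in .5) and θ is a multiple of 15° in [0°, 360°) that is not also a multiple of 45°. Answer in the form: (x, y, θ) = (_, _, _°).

(x, y, θ) = (3.5, 3.5, 195°)

The pose lattice has 19·16 = 304 candidates. Test each by forward raycasting.
  (1.5, 5.5, 120°): beam 1 = 0.5774 ≠ 2.5882 ✗
  (4.5, 4.5, 105°): beam 1 = 1.5529 ≠ 2.5882 ✗
  (2.5, 4.5, 165°): beam 1 = 1.5529 ≠ 2.5882 ✗
  …
  (3.5, 3.5, 195°): r_1=2.5882, r_2=2.5882, r_3=1.5529, r_4=1.9319 — all match ✓
Only this pose fits every beam.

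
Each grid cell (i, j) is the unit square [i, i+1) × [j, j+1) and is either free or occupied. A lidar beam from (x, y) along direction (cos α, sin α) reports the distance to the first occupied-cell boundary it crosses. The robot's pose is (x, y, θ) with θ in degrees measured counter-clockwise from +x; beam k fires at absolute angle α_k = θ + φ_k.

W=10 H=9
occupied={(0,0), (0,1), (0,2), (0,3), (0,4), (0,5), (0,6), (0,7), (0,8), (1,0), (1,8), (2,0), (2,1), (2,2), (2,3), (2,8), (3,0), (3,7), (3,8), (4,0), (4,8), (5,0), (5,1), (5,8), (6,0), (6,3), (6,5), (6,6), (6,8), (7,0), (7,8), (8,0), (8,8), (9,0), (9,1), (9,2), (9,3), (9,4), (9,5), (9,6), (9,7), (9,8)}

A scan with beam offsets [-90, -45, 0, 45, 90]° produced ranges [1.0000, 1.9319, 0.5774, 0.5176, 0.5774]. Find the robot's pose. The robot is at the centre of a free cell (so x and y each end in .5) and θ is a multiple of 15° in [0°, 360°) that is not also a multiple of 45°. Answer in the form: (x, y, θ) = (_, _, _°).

(x, y, θ) = (1.5, 1.5, 150°)

Enumerate (i+0.5, j+0.5, θ) over the 48 free cells and 16 admissible headings. For each, cast all 5 beams and compare to the given ranges.
  (6.5, 2.5, 75°): beam 1 = 2.5882 ≠ 1.0000 ✗
  (2.5, 4.5, 285°): beam 1 = 1.5529 ≠ 1.0000 ✗
  (7.5, 6.5, 30°): beam 1 = 3.0000 ≠ 1.0000 ✗
  (2.5, 4.5, 210°): beam 1 = 3.0000 ≠ 1.0000 ✗
  …
  (1.5, 1.5, 150°): r_1=1.0000, r_2=1.9319, r_3=0.5774, r_4=0.5176, r_5=0.5774 — all match ✓
Unique over the lattice → pose = (1.5, 1.5, 150°).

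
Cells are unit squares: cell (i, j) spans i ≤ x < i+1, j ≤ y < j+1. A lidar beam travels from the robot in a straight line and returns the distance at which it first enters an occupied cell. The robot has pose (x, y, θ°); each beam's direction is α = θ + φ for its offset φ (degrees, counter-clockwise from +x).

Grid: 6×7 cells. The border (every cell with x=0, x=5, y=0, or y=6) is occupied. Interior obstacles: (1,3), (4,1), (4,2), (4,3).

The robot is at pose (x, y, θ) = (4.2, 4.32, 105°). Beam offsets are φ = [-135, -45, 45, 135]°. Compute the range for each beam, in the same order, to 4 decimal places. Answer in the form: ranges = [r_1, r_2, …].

ranges = [0.6400, 1.6000, 3.3600, 0.3695]

beam 1: φ=-135°, α=330°
  cosα=0.8660 sinα=-0.5000 | (4,4) | tMaxX 0.9238 tMaxY 0.6400 | tΔX 1.1547 tΔY 2.0000
    t=0.6400 [y] (4,3) — stop
  → r_1 = 0.6400
beam 2: φ=-45°, α=60°
  cosα=0.5000 sinα=0.8660 | (4,4) | tMaxX 1.6000 tMaxY 0.7852 | tΔX 2.0000 tΔY 1.1547
    t=0.7852 [y] (4,5)
    t=1.6000 [x] (5,5) — stop
  → r_2 = 1.6000
beam 3: φ=45°, α=150°
  cosα=-0.8660 sinα=0.5000 | (4,4) | tMaxX 0.2309 tMaxY 1.3600 | tΔX 1.1547 tΔY 2.0000
    t=0.2309 [x] (3,4)
    t=1.3600 [y] (3,5)
    t=1.3856 [x] (2,5)
    t=2.5403 [x] (1,5)
    t=3.3600 [y] (1,6) — stop
  → r_3 = 3.3600
beam 4: φ=135°, α=240°
  cosα=-0.5000 sinα=-0.8660 | (4,4) | tMaxX 0.4000 tMaxY 0.3695 | tΔX 2.0000 tΔY 1.1547
    t=0.3695 [y] (4,3) — stop
  → r_4 = 0.3695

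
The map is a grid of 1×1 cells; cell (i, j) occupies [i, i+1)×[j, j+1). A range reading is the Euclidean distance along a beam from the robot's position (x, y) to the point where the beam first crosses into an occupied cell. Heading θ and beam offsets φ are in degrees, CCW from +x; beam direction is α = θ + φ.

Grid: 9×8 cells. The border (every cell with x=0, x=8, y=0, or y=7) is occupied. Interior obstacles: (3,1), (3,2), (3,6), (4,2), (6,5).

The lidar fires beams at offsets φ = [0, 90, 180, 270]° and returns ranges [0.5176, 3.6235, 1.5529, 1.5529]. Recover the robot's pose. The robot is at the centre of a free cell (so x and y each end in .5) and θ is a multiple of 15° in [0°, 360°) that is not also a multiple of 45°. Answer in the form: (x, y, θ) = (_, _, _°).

The pose lattice has 37·16 = 592 candidates. Test each by forward raycasting.
  (4.5, 1.5, 150°): beam 1 = 0.5774 ≠ 0.5176 ✗
  (6.5, 1.5, 15°): beam 1 = 1.5529 ≠ 0.5176 ✗
  (7.5, 1.5, 75°): beam 1 = 1.9319 ≠ 0.5176 ✗
  …
  (2.5, 2.5, 345°): r_1=0.5176, r_2=3.6235, r_3=1.5529, r_4=1.5529 — all match ✓
Only this pose fits every beam.

(x, y, θ) = (2.5, 2.5, 345°)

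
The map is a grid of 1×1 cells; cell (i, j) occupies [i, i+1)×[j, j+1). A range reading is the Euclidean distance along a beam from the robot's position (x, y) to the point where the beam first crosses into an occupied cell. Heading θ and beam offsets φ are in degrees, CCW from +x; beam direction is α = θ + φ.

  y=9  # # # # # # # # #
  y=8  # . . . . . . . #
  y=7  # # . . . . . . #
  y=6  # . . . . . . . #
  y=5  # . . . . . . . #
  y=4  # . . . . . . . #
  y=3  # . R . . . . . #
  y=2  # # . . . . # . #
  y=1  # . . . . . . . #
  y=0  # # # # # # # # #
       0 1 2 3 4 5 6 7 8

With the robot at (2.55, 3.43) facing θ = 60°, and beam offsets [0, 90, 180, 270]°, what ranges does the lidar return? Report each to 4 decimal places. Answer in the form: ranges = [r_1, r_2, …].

ranges = [6.4317, 1.7898, 1.1000, 4.8600]

beam 1: φ=0°, α=60°
  cosα=0.5000 sinα=0.8660 | (2,3) | tMaxX 0.9000 tMaxY 0.6582 | tΔX 2.0000 tΔY 1.1547
    t=0.6582 [y] (2,4)
    t=0.9000 [x] (3,4)
    t=1.8129 [y] (3,5)
    t=2.9000 [x] (4,5)
    t=2.9676 [y] (4,6)
    t=4.1223 [y] (4,7)
    t=4.9000 [x] (5,7)
    t=5.2770 [y] (5,8)
    t=6.4317 [y] (5,9) — stop
  → r_1 = 6.4317
beam 2: φ=90°, α=150°
  cosα=-0.8660 sinα=0.5000 | (2,3) | tMaxX 0.6351 tMaxY 1.1400 | tΔX 1.1547 tΔY 2.0000
    t=0.6351 [x] (1,3)
    t=1.1400 [y] (1,4)
    t=1.7898 [x] (0,4) — stop
  → r_2 = 1.7898
beam 3: φ=180°, α=240°
  cosα=-0.5000 sinα=-0.8660 | (2,3) | tMaxX 1.1000 tMaxY 0.4965 | tΔX 2.0000 tΔY 1.1547
    t=0.4965 [y] (2,2)
    t=1.1000 [x] (1,2) — stop
  → r_3 = 1.1000
beam 4: φ=270°, α=330°
  cosα=0.8660 sinα=-0.5000 | (2,3) | tMaxX 0.5196 tMaxY 0.8600 | tΔX 1.1547 tΔY 2.0000
    t=0.5196 [x] (3,3)
    t=0.8600 [y] (3,2)
    t=1.6743 [x] (4,2)
    t=2.8290 [x] (5,2)
    t=2.8600 [y] (5,1)
    t=3.9837 [x] (6,1)
    t=4.8600 [y] (6,0) — stop
  → r_4 = 4.8600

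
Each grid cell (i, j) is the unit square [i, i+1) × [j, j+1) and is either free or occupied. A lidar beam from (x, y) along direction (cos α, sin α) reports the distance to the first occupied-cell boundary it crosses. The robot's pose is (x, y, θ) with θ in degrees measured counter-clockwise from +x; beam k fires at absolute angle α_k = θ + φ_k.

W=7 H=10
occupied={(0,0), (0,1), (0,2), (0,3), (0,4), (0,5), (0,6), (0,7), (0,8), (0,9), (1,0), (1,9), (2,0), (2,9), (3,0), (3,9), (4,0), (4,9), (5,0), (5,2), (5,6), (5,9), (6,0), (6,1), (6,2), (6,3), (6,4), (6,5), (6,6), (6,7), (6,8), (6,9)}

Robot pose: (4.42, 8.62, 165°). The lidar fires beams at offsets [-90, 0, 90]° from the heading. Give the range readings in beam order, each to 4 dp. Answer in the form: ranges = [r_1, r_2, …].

ranges = [0.3934, 1.4682, 7.8888]

beam 1: φ=-90°, α=75°
  direction (0.2588, 0.9659); cell (4,8); t to first gridline: x 2.2409, y 0.3934 (then +3.8637 / +1.0353)
    (4,9) via y @ 0.3934  # hit
  → r_1 = 0.3934
beam 2: φ=0°, α=165°
  direction (-0.9659, 0.2588); cell (4,8); t to first gridline: x 0.4348, y 1.4682 (then +1.0353 / +3.8637)
    (3,8) via x @ 0.4348
    (3,9) via y @ 1.4682  # hit
  → r_2 = 1.4682
beam 3: φ=90°, α=255°
  direction (-0.2588, -0.9659); cell (4,8); t to first gridline: x 1.6228, y 0.6419 (then +3.8637 / +1.0353)
    (4,7) via y @ 0.6419
    (3,7) via x @ 1.6228
    (3,6) via y @ 1.6771
    (3,5) via y @ 2.7124
    (3,4) via y @ 3.7477
    (3,3) via y @ 4.7830
    (2,3) via x @ 5.4865
    (2,2) via y @ 5.8183
    (2,1) via y @ 6.8535
    (2,0) via y @ 7.8888  # hit
  → r_3 = 7.8888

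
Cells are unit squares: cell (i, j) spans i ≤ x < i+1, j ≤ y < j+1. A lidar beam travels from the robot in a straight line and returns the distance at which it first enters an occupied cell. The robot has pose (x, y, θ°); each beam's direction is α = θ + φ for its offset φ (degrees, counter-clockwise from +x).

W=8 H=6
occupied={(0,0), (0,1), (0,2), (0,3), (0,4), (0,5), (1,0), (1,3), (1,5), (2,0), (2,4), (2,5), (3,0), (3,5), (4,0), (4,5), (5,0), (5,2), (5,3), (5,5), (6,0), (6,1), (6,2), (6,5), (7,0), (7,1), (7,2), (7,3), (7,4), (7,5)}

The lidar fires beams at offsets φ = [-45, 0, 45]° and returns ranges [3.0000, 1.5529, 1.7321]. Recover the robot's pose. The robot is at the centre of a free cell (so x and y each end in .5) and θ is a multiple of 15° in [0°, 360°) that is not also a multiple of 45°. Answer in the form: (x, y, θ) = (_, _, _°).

(x, y, θ) = (4.5, 2.5, 255°)

Enumerate (i+0.5, j+0.5, θ) over the 18 free cells and 16 admissible headings. For each, cast all 3 beams and compare to the given ranges.
  (1.5, 1.5, 75°): beam 1 = 4.0415 ≠ 3.0000 ✗
  (6.5, 3.5, 195°): beam 1 = 0.5774 ≠ 3.0000 ✗
  (4.5, 2.5, 240°): beam 1 = 3.6235 ≠ 3.0000 ✗
  …
  (4.5, 2.5, 255°): r_1=3.0000, r_2=1.5529, r_3=1.7321 — all match ✓
Unique over the lattice → pose = (4.5, 2.5, 255°).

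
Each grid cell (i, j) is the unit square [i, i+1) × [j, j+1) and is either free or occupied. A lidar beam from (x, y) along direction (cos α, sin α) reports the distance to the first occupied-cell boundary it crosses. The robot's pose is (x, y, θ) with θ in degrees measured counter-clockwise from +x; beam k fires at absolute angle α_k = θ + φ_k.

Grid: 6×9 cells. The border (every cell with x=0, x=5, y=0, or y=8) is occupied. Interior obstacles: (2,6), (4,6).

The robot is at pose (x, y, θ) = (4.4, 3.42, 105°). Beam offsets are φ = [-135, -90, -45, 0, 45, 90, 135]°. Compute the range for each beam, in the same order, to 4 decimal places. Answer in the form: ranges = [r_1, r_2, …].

beam 1: φ=-135°, α=330°
  direction (0.8660, -0.5000); cell (4,3); t to first gridline: x 0.6928, y 0.8400 (then +1.1547 / +2.0000)
    (5,3) via x @ 0.6928  # hit
  → r_1 = 0.6928
beam 2: φ=-90°, α=15°
  direction (0.9659, 0.2588); cell (4,3); t to first gridline: x 0.6212, y 2.2409 (then +1.0353 / +3.8637)
    (5,3) via x @ 0.6212  # hit
  → r_2 = 0.6212
beam 3: φ=-45°, α=60°
  direction (0.5000, 0.8660); cell (4,3); t to first gridline: x 1.2000, y 0.6697 (then +2.0000 / +1.1547)
    (4,4) via y @ 0.6697
    (5,4) via x @ 1.2000  # hit
  → r_3 = 1.2000
beam 4: φ=0°, α=105°
  direction (-0.2588, 0.9659); cell (4,3); t to first gridline: x 1.5455, y 0.6005 (then +3.8637 / +1.0353)
    (4,4) via y @ 0.6005
    (3,4) via x @ 1.5455
    (3,5) via y @ 1.6357
    (3,6) via y @ 2.6710
    (3,7) via y @ 3.7063
    (3,8) via y @ 4.7416  # hit
  → r_4 = 4.7416
beam 5: φ=45°, α=150°
  direction (-0.8660, 0.5000); cell (4,3); t to first gridline: x 0.4619, y 1.1600 (then +1.1547 / +2.0000)
    (3,3) via x @ 0.4619
    (3,4) via y @ 1.1600
    (2,4) via x @ 1.6166
    (1,4) via x @ 2.7713
    (1,5) via y @ 3.1600
    (0,5) via x @ 3.9260  # hit
  → r_5 = 3.9260
beam 6: φ=90°, α=195°
  direction (-0.9659, -0.2588); cell (4,3); t to first gridline: x 0.4141, y 1.6228 (then +1.0353 / +3.8637)
    (3,3) via x @ 0.4141
    (2,3) via x @ 1.4494
    (2,2) via y @ 1.6228
    (1,2) via x @ 2.4847
    (0,2) via x @ 3.5199  # hit
  → r_6 = 3.5199
beam 7: φ=135°, α=240°
  direction (-0.5000, -0.8660); cell (4,3); t to first gridline: x 0.8000, y 0.4850 (then +2.0000 / +1.1547)
    (4,2) via y @ 0.4850
    (3,2) via x @ 0.8000
    (3,1) via y @ 1.6397
    (3,0) via y @ 2.7944  # hit
  → r_7 = 2.7944

ranges = [0.6928, 0.6212, 1.2000, 4.7416, 3.9260, 3.5199, 2.7944]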